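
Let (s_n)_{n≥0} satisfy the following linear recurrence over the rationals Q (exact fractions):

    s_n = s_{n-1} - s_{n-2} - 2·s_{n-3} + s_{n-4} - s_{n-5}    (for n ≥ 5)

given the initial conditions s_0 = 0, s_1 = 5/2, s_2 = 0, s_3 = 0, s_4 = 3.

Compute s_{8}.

-39/2

s_5 = 1·3 + -1·0 + -2·0 + 1·5/2 + -1·0 = 11/2
s_6 = 1·11/2 + -1·3 + -2·0 + 1·0 + -1·5/2 = 0
s_7 = 1·0 + -1·11/2 + -2·3 + 1·0 + -1·0 = -23/2
s_8 = 1·-23/2 + -1·0 + -2·11/2 + 1·3 + -1·0 = -39/2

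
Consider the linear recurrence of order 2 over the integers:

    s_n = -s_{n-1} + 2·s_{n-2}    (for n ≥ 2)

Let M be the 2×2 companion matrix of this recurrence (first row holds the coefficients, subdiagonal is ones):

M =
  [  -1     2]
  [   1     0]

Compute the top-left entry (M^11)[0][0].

-1365

(M^11)[0][0] is the top entry after applying M 11 times to the unit state (1, 0). Equivalently it is h_{12} for the auxiliary sequence (h_n) obeying the same recurrence with h_1 = 1 and h_i = 0 for 0 ≤ i < 1:
h_2 = -1·1 + 2·0 = -1
h_3 = -1·-1 + 2·1 = 3
h_4 = -1·3 + 2·-1 = -5
h_5 = -1·-5 + 2·3 = 11
h_6 = -1·11 + 2·-5 = -21
h_7 = -1·-21 + 2·11 = 43
h_8 = -1·43 + 2·-21 = -85
h_9 = -1·-85 + 2·43 = 171
h_10 = -1·171 + 2·-85 = -341
h_11 = -1·-341 + 2·171 = 683
h_12 = -1·683 + 2·-341 = -1365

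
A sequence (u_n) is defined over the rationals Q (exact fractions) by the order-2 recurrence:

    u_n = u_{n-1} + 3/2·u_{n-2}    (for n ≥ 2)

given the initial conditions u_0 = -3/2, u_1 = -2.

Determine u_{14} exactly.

-1399823/256

u_2 = 1·-2 + 3/2·-3/2 = -17/4
u_3 = 1·-17/4 + 3/2·-2 = -29/4
u_4 = 1·-29/4 + 3/2·-17/4 = -109/8
u_5 = 1·-109/8 + 3/2·-29/4 = -49/2
u_6 = 1·-49/2 + 3/2·-109/8 = -719/16
u_7 = 1·-719/16 + 3/2·-49/2 = -1307/16
u_8 = 1·-1307/16 + 3/2·-719/16 = -4771/32
u_9 = 1·-4771/32 + 3/2·-1307/16 = -2173/8
u_10 = 1·-2173/8 + 3/2·-4771/32 = -31697/64
u_11 = 1·-31697/64 + 3/2·-2173/8 = -57773/64
u_12 = 1·-57773/64 + 3/2·-31697/64 = -210637/128
u_13 = 1·-210637/128 + 3/2·-57773/64 = -95989/32
u_14 = 1·-95989/32 + 3/2·-210637/128 = -1399823/256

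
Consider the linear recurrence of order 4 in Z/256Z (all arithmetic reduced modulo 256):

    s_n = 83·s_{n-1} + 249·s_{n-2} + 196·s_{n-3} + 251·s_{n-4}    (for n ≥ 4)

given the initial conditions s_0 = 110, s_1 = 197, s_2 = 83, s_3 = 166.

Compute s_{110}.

s_4 = 83·166 + 249·83 + 196·197 + 251·110 = 59
s_5 = 83·59 + 249·166 + 196·83 + 251·197 = 74
s_6 = 83·74 + 249·59 + 196·166 + 251·83 = 218
s_7 = 83·218 + 249·74 + 196·59 + 251·166 = 150
s_8 = 83·150 + 249·218 + 196·74 + 251·59 = 45
s_9 = 83·45 + 249·150 + 196·218 + 251·74 = 243
Continuing the recurrence:
  s_10 = 36;  s_11 = 141;  s_12 = 230;  s_13 = 136;  s_14 = 14;  s_15 = 41
  s_16 = 139;  s_17 = 2;  s_18 = 247;  s_19 = 166;  s_20 = 226;  s_21 = 206
  s_22 = 225;  s_23 = 27;  s_24 = 232;  s_25 = 185;  s_26 = 234;  s_27 = 232
  s_28 = 238;  s_29 = 93;  s_30 = 179;  s_31 = 46;  s_32 = 147;  s_33 = 162
  s_34 = 58;  s_35 = 6;  s_36 = 133;  s_37 = 51;  s_38 = 92;  s_39 = 37
  s_40 = 238;  s_41 = 152;  s_42 = 78;  s_43 = 161;  s_44 = 203;  s_45 = 42
  s_46 = 207;  s_47 = 62;  s_48 = 162;  s_49 = 126;  s_50 = 217;  s_51 = 187
  s_52 = 0;  s_53 = 145;  s_54 = 242;  s_55 = 216;  s_56 = 110;  s_57 = 53
  s_58 = 211;  s_59 = 246;  s_60 = 107;  s_61 = 122;  s_62 = 218;  s_63 = 118
  s_64 = 157;  s_65 = 51;  s_66 = 84;  s_67 = 189;  s_68 = 246;  s_69 = 232
  s_70 = 142;  s_71 = 89;  s_72 = 203;  s_73 = 146;  s_74 = 39;  s_75 = 86
  s_76 = 162;  s_77 = 46;  s_78 = 145;  s_79 = 27;  s_80 = 216;  s_81 = 105
  s_82 = 250;  s_83 = 8;  s_84 = 238;  s_85 = 77;  s_86 = 179;  s_87 = 254
  s_88 = 195;  s_89 = 210;  s_90 = 186;  s_91 = 230;  s_92 = 117;  s_93 = 243
  s_94 = 12;  s_95 = 85;  s_96 = 254;  s_97 = 120;  s_98 = 206;  s_99 = 81
  s_100 = 139;  s_101 = 58;  s_102 = 255;  s_103 = 238;  s_104 = 226;  s_105 = 222
  s_106 = 9;  s_107 = 59;  s_108 = 112
s_109 = 83·112 + 249·59 + 196·9 + 251·222 = 65
s_110 = 83·65 + 249·112 + 196·59 + 251·9 = 2

2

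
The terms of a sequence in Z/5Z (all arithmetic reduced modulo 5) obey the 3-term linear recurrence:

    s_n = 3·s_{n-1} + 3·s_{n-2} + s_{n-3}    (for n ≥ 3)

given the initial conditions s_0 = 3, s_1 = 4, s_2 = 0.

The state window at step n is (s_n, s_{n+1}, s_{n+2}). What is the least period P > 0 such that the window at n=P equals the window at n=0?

n=0: window = (3, 4, 0)
n=1: window = (4, 0, 0)
n=2: window = (0, 0, 4)
n=3: window = (0, 4, 2)
n=4: window = (4, 2, 3)
n=5: window = (2, 3, 4)
n=6: window = (3, 4, 3)
n=7: window = (4, 3, 4)
n=8: window = (3, 4, 0)
window at n=8 equals window at n=0 → period = 8

8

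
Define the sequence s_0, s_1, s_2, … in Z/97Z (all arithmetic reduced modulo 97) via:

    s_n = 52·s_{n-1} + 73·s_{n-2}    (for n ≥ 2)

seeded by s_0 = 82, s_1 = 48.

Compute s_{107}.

s_2 = 52·48 + 73·82 = 43
s_3 = 52·43 + 73·48 = 17
s_4 = 52·17 + 73·43 = 46
s_5 = 52·46 + 73·17 = 44
s_6 = 52·44 + 73·46 = 20
s_7 = 52·20 + 73·44 = 81
s_8 = 52·81 + 73·20 = 46
s_9 = 52·46 + 73·81 = 60
s_10 = 52·60 + 73·46 = 76
s_11 = 52·76 + 73·60 = 87
s_12 = 52·87 + 73·76 = 81
s_13 = 52·81 + 73·87 = 87
s_14 = 52·87 + 73·81 = 58
s_15 = 52·58 + 73·87 = 55
s_16 = 52·55 + 73·58 = 13
s_17 = 52·13 + 73·55 = 35
s_18 = 52·35 + 73·13 = 53
s_19 = 52·53 + 73·35 = 73
s_20 = 52·73 + 73·53 = 2
s_21 = 52·2 + 73·73 = 1
s_22 = 52·1 + 73·2 = 4
s_23 = 52·4 + 73·1 = 87
s_24 = 52·87 + 73·4 = 63
s_25 = 52·63 + 73·87 = 24
s_26 = 52·24 + 73·63 = 27
s_27 = 52·27 + 73·24 = 52
s_28 = 52·52 + 73·27 = 19
s_29 = 52·19 + 73·52 = 31
s_30 = 52·31 + 73·19 = 89
s_31 = 52·89 + 73·31 = 4
s_32 = 52·4 + 73·89 = 12
s_33 = 52·12 + 73·4 = 43
s_34 = 52·43 + 73·12 = 8
s_35 = 52·8 + 73·43 = 63
s_36 = 52·63 + 73·8 = 77
s_37 = 52·77 + 73·63 = 67
s_38 = 52·67 + 73·77 = 84
s_39 = 52·84 + 73·67 = 44
s_40 = 52·44 + 73·84 = 78
s_41 = 52·78 + 73·44 = 90
s_42 = 52·90 + 73·78 = 92
s_43 = 52·92 + 73·90 = 5
s_44 = 52·5 + 73·92 = 89
s_45 = 52·89 + 73·5 = 46
s_46 = 52·46 + 73·89 = 62
s_47 = 52·62 + 73·46 = 83
s_48 = 52·83 + 73·62 = 15
s_49 = 52·15 + 73·83 = 49
s_50 = 52·49 + 73·15 = 54
s_51 = 52·54 + 73·49 = 80
s_52 = 52·80 + 73·54 = 51
s_53 = 52·51 + 73·80 = 53
s_54 = 52·53 + 73·51 = 77
s_55 = 52·77 + 73·53 = 16
s_56 = 52·16 + 73·77 = 51
s_57 = 52·51 + 73·16 = 37
s_58 = 52·37 + 73·51 = 21
s_59 = 52·21 + 73·37 = 10
s_60 = 52·10 + 73·21 = 16
s_61 = 52·16 + 73·10 = 10
s_62 = 52·10 + 73·16 = 39
s_63 = 52·39 + 73·10 = 42
s_64 = 52·42 + 73·39 = 84
s_65 = 52·84 + 73·42 = 62
s_66 = 52·62 + 73·84 = 44
s_67 = 52·44 + 73·62 = 24
s_68 = 52·24 + 73·44 = 95
s_69 = 52·95 + 73·24 = 96
s_70 = 52·96 + 73·95 = 93
s_71 = 52·93 + 73·96 = 10
s_72 = 52·10 + 73·93 = 34
s_73 = 52·34 + 73·10 = 73
s_74 = 52·73 + 73·34 = 70
s_75 = 52·70 + 73·73 = 45
s_76 = 52·45 + 73·70 = 78
s_77 = 52·78 + 73·45 = 66
s_78 = 52·66 + 73·78 = 8
s_79 = 52·8 + 73·66 = 93
s_80 = 52·93 + 73·8 = 85
s_81 = 52·85 + 73·93 = 54
s_82 = 52·54 + 73·85 = 89
s_83 = 52·89 + 73·54 = 34
s_84 = 52·34 + 73·89 = 20
s_85 = 52·20 + 73·34 = 30
s_86 = 52·30 + 73·20 = 13
s_87 = 52·13 + 73·30 = 53
s_88 = 52·53 + 73·13 = 19
s_89 = 52·19 + 73·53 = 7
s_90 = 52·7 + 73·19 = 5
s_91 = 52·5 + 73·7 = 92
s_92 = 52·92 + 73·5 = 8
s_93 = 52·8 + 73·92 = 51
s_94 = 52·51 + 73·8 = 35
s_95 = 52·35 + 73·51 = 14
s_96 = 52·14 + 73·35 = 82
s_97 = 52·82 + 73·14 = 48
s_98 = 52·48 + 73·82 = 43
s_99 = 52·43 + 73·48 = 17
s_100 = 52·17 + 73·43 = 46
s_101 = 52·46 + 73·17 = 44
s_102 = 52·44 + 73·46 = 20
s_103 = 52·20 + 73·44 = 81
s_104 = 52·81 + 73·20 = 46
s_105 = 52·46 + 73·81 = 60
s_106 = 52·60 + 73·46 = 76
s_107 = 52·76 + 73·60 = 87

87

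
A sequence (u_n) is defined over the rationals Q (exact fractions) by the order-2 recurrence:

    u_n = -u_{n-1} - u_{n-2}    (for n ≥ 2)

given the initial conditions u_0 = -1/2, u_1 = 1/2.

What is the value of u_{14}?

u_2 = -1·1/2 + -1·-1/2 = 0
u_3 = -1·0 + -1·1/2 = -1/2
u_4 = -1·-1/2 + -1·0 = 1/2
(u_3, u_4) = (-1/2, 1/2) = (u_0, u_1), so the sequence has period 3.
14 ≡ 2 (mod 3), hence u_14 = u_2 = 0.

0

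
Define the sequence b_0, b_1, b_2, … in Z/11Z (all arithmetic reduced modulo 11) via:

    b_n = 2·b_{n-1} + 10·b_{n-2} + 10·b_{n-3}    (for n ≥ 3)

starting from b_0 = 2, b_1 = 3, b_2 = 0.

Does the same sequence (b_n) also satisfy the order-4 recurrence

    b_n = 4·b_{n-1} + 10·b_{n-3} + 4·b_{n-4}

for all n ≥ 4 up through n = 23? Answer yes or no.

no

Terms b_0..b_23: 2, 3, 0, 6, 9, 1, 9, 8, 6, 6, 9, 6, 8, 1, 10, 0, 0, 1, 2, 3, 3, 1, 7, 10
n=4: candidate gives 7, actual b_4 = 9 ✗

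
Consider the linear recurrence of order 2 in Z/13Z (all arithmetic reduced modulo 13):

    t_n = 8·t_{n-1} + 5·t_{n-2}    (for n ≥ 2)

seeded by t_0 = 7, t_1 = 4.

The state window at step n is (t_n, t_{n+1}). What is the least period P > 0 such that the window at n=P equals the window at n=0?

n=0: window = (7, 4)
n=1: window = (4, 2)
n=2: window = (2, 10)
n=3: window = (10, 12)
n=4: window = (12, 3)
n=5: window = (3, 6)
n=6: window = (6, 11)
n=7: window = (11, 1)
n=8: window = (1, 11)
n=9: window = (11, 2)
n=10: window = (2, 6)
n=11: window = (6, 6)
n=12: window = (6, 0)
n=13: window = (0, 4)
n=14: window = (4, 6)
n=15: window = (6, 3)
n=16: window = (3, 2)
n=17: window = (2, 5)
n=18: window = (5, 11)
n=19: window = (11, 9)
n=20: window = (9, 10)
n=21: window = (10, 8)
n=22: window = (8, 10)
n=23: window = (10, 3)
n=24: window = (3, 9)
n=25: window = (9, 9)
n=26: window = (9, 0)
n=27: window = (0, 6)
n=28: window = (6, 9)
n=29: window = (9, 11)
n=30: window = (11, 3)
n=31: window = (3, 1)
n=32: window = (1, 10)
n=33: window = (10, 7)
n=34: window = (7, 2)
n=35: window = (2, 12)
n=36: window = (12, 2)
n=37: window = (2, 11)
n=38: window = (11, 7)
n=39: window = (7, 7)
n=40: window = (7, 0)
…
n=54: window = (4, 0)
n=55: window = (0, 7)
n=56: window = (7, 4)
window at n=56 equals window at n=0 → period = 56

56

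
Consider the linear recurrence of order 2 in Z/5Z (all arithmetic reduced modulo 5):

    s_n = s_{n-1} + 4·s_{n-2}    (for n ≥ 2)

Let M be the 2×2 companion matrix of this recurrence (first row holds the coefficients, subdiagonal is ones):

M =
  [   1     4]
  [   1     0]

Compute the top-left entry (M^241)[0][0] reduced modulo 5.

(M^241)[0][0] is the top entry after applying M 241 times to the unit state (1, 0). Equivalently it is h_{242} for the auxiliary sequence (h_n) obeying the same recurrence with h_1 = 1 and h_i = 0 for 0 ≤ i < 1:
h_2 = 1·1 + 4·0 = 1
h_3 = 1·1 + 4·1 = 0
h_4 = 1·0 + 4·1 = 4
h_5 = 1·4 + 4·0 = 4
h_6 = 1·4 + 4·4 = 0
h_7 = 1·0 + 4·4 = 1
(h_6, h_7) = (0, 1) = (h_0, h_1), so the sequence has period 6.
242 ≡ 2 (mod 6), hence h_242 = h_2 = 1.

1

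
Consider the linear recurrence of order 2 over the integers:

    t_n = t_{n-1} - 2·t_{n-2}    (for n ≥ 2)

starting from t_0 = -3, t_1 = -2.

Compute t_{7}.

16

t_2 = 1·-2 + -2·-3 = 4
t_3 = 1·4 + -2·-2 = 8
t_4 = 1·8 + -2·4 = 0
t_5 = 1·0 + -2·8 = -16
t_6 = 1·-16 + -2·0 = -16
t_7 = 1·-16 + -2·-16 = 16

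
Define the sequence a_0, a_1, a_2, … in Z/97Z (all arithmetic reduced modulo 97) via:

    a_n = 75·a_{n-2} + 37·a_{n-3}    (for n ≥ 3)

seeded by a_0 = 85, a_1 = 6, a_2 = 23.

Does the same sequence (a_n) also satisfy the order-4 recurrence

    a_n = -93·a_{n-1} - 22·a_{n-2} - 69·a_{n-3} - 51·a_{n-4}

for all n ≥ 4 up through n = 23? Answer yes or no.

yes

Terms a_0..a_23: 85, 6, 23, 6, 7, 40, 68, 58, 81, 76, 73, 64, 42, 32, 86, 74, 68, 2, 78, 47, 7, 9, 33, 61
n=4: candidate gives 7, actual a_4 = 7 ✓
n=5: candidate gives 40, actual a_5 = 40 ✓
n=6: candidate gives 68, actual a_6 = 68 ✓
n=7: candidate gives 58, actual a_7 = 58 ✓
n=8: candidate gives 81, actual a_8 = 81 ✓
n=9: candidate gives 76, actual a_9 = 76 ✓
n=10: candidate gives 73, actual a_10 = 73 ✓
n=11: candidate gives 64, actual a_11 = 64 ✓
n=12: candidate gives 42, actual a_12 = 42 ✓
n=13: candidate gives 32, actual a_13 = 32 ✓
n=14: candidate gives 86, actual a_14 = 86 ✓
n=15: candidate gives 74, actual a_15 = 74 ✓
n=16: candidate gives 68, actual a_16 = 68 ✓
n=17: candidate gives 2, actual a_17 = 2 ✓
n=18: candidate gives 78, actual a_18 = 78 ✓
n=19: candidate gives 47, actual a_19 = 47 ✓
n=20: candidate gives 7, actual a_20 = 7 ✓
n=21: candidate gives 9, actual a_21 = 9 ✓
n=22: candidate gives 33, actual a_22 = 33 ✓
n=23: candidate gives 61, actual a_23 = 61 ✓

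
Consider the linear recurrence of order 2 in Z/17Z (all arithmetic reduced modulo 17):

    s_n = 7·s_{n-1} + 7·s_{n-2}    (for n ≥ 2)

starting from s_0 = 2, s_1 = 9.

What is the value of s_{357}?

0

s_2 = 7·9 + 7·2 = 9
s_3 = 7·9 + 7·9 = 7
s_4 = 7·7 + 7·9 = 10
s_5 = 7·10 + 7·7 = 0
s_6 = 7·0 + 7·10 = 2
s_7 = 7·2 + 7·0 = 14
s_8 = 7·14 + 7·2 = 10
s_9 = 7·10 + 7·14 = 15
s_10 = 7·15 + 7·10 = 5
s_11 = 7·5 + 7·15 = 4
s_12 = 7·4 + 7·5 = 12
s_13 = 7·12 + 7·4 = 10
s_14 = 7·10 + 7·12 = 1
s_15 = 7·1 + 7·10 = 9
s_16 = 7·9 + 7·1 = 2
s_17 = 7·2 + 7·9 = 9
(s_16, s_17) = (2, 9) = (s_0, s_1), so the sequence has period 16.
357 ≡ 5 (mod 16), hence s_357 = s_5 = 0.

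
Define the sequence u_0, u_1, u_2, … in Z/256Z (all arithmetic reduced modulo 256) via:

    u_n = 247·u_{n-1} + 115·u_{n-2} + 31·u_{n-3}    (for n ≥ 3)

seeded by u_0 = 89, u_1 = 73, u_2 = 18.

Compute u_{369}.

u_3 = 247·18 + 115·73 + 31·89 = 240
u_4 = 247·240 + 115·18 + 31·73 = 125
u_5 = 247·125 + 115·240 + 31·18 = 153
u_6 = 247·153 + 115·125 + 31·240 = 214
u_7 = 247·214 + 115·153 + 31·125 = 88
u_8 = 247·88 + 115·214 + 31·153 = 145
Continuing the recurrence:
  u_9 = 89;  u_10 = 170;  u_11 = 144;  u_12 = 21;  u_13 = 137;  u_14 = 14
  u_15 = 152;  u_16 = 137;  u_17 = 41;  u_18 = 130;  u_19 = 112;  u_20 = 109
  u_21 = 57;  u_22 = 134;  u_23 = 24;  u_24 = 65;  u_25 = 185;  u_26 = 154
  u_27 = 144;  u_28 = 133;  u_29 = 169;  u_30 = 62;  u_31 = 216;  u_32 = 185
  u_33 = 9;  u_34 = 242;  u_35 = 240;  u_36 = 93;  u_37 = 217;  u_38 = 54
  u_39 = 216;  u_40 = 241;  u_41 = 25;  u_42 = 138;  u_43 = 144;  u_44 = 245
  u_45 = 201;  u_46 = 110;  u_47 = 24;  u_48 = 233;  u_49 = 233;  u_50 = 98
  u_51 = 112;  u_52 = 77;  u_53 = 121;  u_54 = 230;  u_55 = 152;  u_56 = 161
  u_57 = 121;  u_58 = 122;  u_59 = 144;  u_60 = 101;  u_61 = 233;  u_62 = 158
  u_63 = 88;  u_64 = 25;  u_65 = 201;  u_66 = 210;  u_67 = 240;  u_68 = 61
  u_69 = 25;  u_70 = 150;  u_71 = 88;  u_72 = 81;  u_73 = 217;  u_74 = 106
  u_75 = 144;  u_76 = 213;  u_77 = 9;  u_78 = 206;  u_79 = 152;  u_80 = 73
  u_81 = 169;  u_82 = 66;  u_83 = 112;  u_84 = 45;  u_85 = 185;  u_86 = 70
  u_87 = 24;  u_88 = 1;  u_89 = 57;  u_90 = 90;  u_91 = 144;  u_92 = 69
  u_93 = 41;  u_94 = 254;  u_95 = 216;  u_96 = 121;  u_97 = 137;  u_98 = 178
  u_99 = 240;  u_100 = 29;  u_101 = 89;  u_102 = 246;  u_103 = 216;  u_104 = 177
  u_105 = 153;  u_106 = 74;  u_107 = 144;  u_108 = 181;  u_109 = 73;  u_110 = 46
  u_111 = 24;  u_112 = 169;  u_113 = 105;  u_114 = 34;  u_115 = 112;  u_116 = 13
  u_117 = 249;  u_118 = 166;  u_119 = 152;  u_120 = 97;  u_121 = 249;  u_122 = 58
  u_123 = 144;  u_124 = 37;  u_125 = 105;  u_126 = 94;  u_127 = 88;  u_128 = 217
  u_129 = 73;  u_130 = 146;  u_131 = 240;  u_132 = 253;  u_133 = 153;  u_134 = 86
  u_135 = 88;  u_136 = 17;  u_137 = 89;  u_138 = 42;  u_139 = 144;  u_140 = 149
  u_141 = 137;  u_142 = 142;  u_143 = 152;  u_144 = 9;  u_145 = 41;  u_146 = 2
  u_147 = 112;  u_148 = 237;  u_149 = 57;  u_150 = 6;  u_151 = 24;  u_152 = 193
  u_153 = 185;  u_154 = 26;  u_155 = 144;  u_156 = 5;  u_157 = 169;  u_158 = 190
  u_159 = 216;  u_160 = 57;  u_161 = 9;  u_162 = 114;  u_163 = 240;  u_164 = 221
  u_165 = 217;  u_166 = 182;  u_167 = 216;  u_168 = 113;  u_169 = 25;  u_170 = 10
  u_171 = 144;  u_172 = 117;  u_173 = 201;  u_174 = 238;  u_175 = 24;  u_176 = 105
  u_177 = 233;  u_178 = 226;  u_179 = 112;  u_180 = 205;  u_181 = 121;  u_182 = 102
  u_183 = 152;  u_184 = 33;  u_185 = 121;  u_186 = 250;  u_187 = 144;  u_188 = 229
  u_189 = 233;  u_190 = 30;  u_191 = 88;  u_192 = 153;  u_193 = 201;  u_194 = 82
  u_195 = 240;  u_196 = 189;  u_197 = 25;  u_198 = 22;  u_199 = 88;  u_200 = 209
  u_201 = 217;  u_202 = 234;  u_203 = 144;  u_204 = 85;  u_205 = 9;  u_206 = 78
  u_207 = 152;  u_208 = 201;  u_209 = 169;  u_210 = 194;  u_211 = 112;  u_212 = 173
  u_213 = 185;  u_214 = 198;  u_215 = 24;  u_216 = 129;  u_217 = 57;  u_218 = 218
  u_219 = 144;  u_220 = 197;  u_221 = 41;  u_222 = 126;  u_223 = 216;  u_224 = 249
  u_225 = 137;  u_226 = 50;  u_227 = 240;  u_228 = 157;  u_229 = 89;  u_230 = 118
  u_231 = 216;  u_232 = 49;  u_233 = 153;  u_234 = 202;  u_235 = 144;  u_236 = 53
  u_237 = 73;  u_238 = 174;  u_239 = 24;  u_240 = 41;  u_241 = 105;  u_242 = 162
  u_243 = 112;  u_244 = 141;  u_245 = 249;  u_246 = 38;  u_247 = 152;  u_248 = 225
  u_249 = 249;  u_250 = 186;  u_251 = 144;  u_252 = 165;  u_253 = 105;  u_254 = 222
  u_255 = 88;  u_256 = 89;  u_257 = 73;  u_258 = 18;  u_259 = 240;  u_260 = 125
  u_261 = 153;  u_262 = 214;  u_263 = 88;  u_264 = 145;  u_265 = 89;  u_266 = 170
  u_267 = 144;  u_268 = 21;  u_269 = 137;  u_270 = 14;  u_271 = 152;  u_272 = 137
  u_273 = 41;  u_274 = 130;  u_275 = 112;  u_276 = 109;  u_277 = 57;  u_278 = 134
  u_279 = 24;  u_280 = 65;  u_281 = 185;  u_282 = 154;  u_283 = 144;  u_284 = 133
  u_285 = 169;  u_286 = 62;  u_287 = 216;  u_288 = 185;  u_289 = 9;  u_290 = 242
  u_291 = 240;  u_292 = 93;  u_293 = 217;  u_294 = 54;  u_295 = 216;  u_296 = 241
  u_297 = 25;  u_298 = 138;  u_299 = 144;  u_300 = 245;  u_301 = 201;  u_302 = 110
  u_303 = 24;  u_304 = 233;  u_305 = 233;  u_306 = 98;  u_307 = 112;  u_308 = 77
  u_309 = 121;  u_310 = 230;  u_311 = 152;  u_312 = 161;  u_313 = 121;  u_314 = 122
  u_315 = 144;  u_316 = 101;  u_317 = 233;  u_318 = 158;  u_319 = 88;  u_320 = 25
  u_321 = 201;  u_322 = 210;  u_323 = 240;  u_324 = 61;  u_325 = 25;  u_326 = 150
  u_327 = 88;  u_328 = 81;  u_329 = 217;  u_330 = 106;  u_331 = 144;  u_332 = 213
  u_333 = 9;  u_334 = 206;  u_335 = 152;  u_336 = 73;  u_337 = 169;  u_338 = 66
  u_339 = 112;  u_340 = 45;  u_341 = 185;  u_342 = 70;  u_343 = 24;  u_344 = 1
  u_345 = 57;  u_346 = 90;  u_347 = 144;  u_348 = 69;  u_349 = 41;  u_350 = 254
  u_351 = 216;  u_352 = 121;  u_353 = 137;  u_354 = 178;  u_355 = 240;  u_356 = 29
  u_357 = 89;  u_358 = 246;  u_359 = 216;  u_360 = 177;  u_361 = 153;  u_362 = 74
  u_363 = 144;  u_364 = 181;  u_365 = 73;  u_366 = 46;  u_367 = 24
u_368 = 247·24 + 115·46 + 31·73 = 169
u_369 = 247·169 + 115·24 + 31·46 = 105

105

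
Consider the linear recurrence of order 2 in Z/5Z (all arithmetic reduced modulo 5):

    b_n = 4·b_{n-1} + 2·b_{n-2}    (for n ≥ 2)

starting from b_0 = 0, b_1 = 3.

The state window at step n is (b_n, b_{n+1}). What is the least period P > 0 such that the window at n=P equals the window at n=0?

n=0: window = (0, 3)
n=1: window = (3, 2)
n=2: window = (2, 4)
n=3: window = (4, 0)
n=4: window = (0, 3)
window at n=4 equals window at n=0 → period = 4

4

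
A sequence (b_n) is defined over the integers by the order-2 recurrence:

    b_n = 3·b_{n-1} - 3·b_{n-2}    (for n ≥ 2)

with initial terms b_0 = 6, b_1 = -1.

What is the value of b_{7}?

b_2 = 3·-1 + -3·6 = -21
b_3 = 3·-21 + -3·-1 = -60
b_4 = 3·-60 + -3·-21 = -117
b_5 = 3·-117 + -3·-60 = -171
b_6 = 3·-171 + -3·-117 = -162
b_7 = 3·-162 + -3·-171 = 27

27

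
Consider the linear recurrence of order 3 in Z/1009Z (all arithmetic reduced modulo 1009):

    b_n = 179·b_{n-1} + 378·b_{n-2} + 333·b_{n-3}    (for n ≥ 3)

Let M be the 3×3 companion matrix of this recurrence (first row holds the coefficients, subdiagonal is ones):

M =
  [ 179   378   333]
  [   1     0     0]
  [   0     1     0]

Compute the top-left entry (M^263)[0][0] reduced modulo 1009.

901

(M^263)[0][0] is the top entry after applying M 263 times to the unit state (1, 0, 0). Equivalently it is h_{265} for the auxiliary sequence (h_n) obeying the same recurrence with h_2 = 1 and h_i = 0 for 0 ≤ i < 2:
h_3 = 179·1 + 378·0 + 333·0 = 179
h_4 = 179·179 + 378·1 + 333·0 = 131
h_5 = 179·131 + 378·179 + 333·1 = 634
h_6 = 179·634 + 378·131 + 333·179 = 631
h_7 = 179·631 + 378·634 + 333·131 = 696
h_8 = 179·696 + 378·631 + 333·634 = 103
Continuing the recurrence:
  h_9 = 265;  h_10 = 302;  h_11 = 853;  h_12 = 929;  h_13 = 35;  h_14 = 761
  h_15 = 720;  h_16 = 377;  h_17 = 773;  h_18 = 998;  h_19 = 58;  h_20 = 284
  h_21 = 485;  h_22 = 582;  h_23 = 678;  h_24 = 381;  h_25 = 672;  h_26 = 715
  h_27 = 338;  h_28 = 607;  h_29 = 282;  h_30 = 986;  h_31 = 901;  h_32 = 295
  h_33 = 286;  h_34 = 615;  h_35 = 611;  h_36 = 180;  h_37 = 806;  h_38 = 69
  h_39 = 602;  h_40 = 656;  h_41 = 681;  h_42 = 248;  h_43 = 623;  h_44 = 182
  h_45 = 533;  h_46 = 350;  h_47 = 841;  h_48 = 224;  h_49 = 314;  h_50 = 178
  h_51 = 139;  h_52 = 981;  h_53 = 859;  h_54 = 781;  h_55 = 118;  h_56 = 14
  h_57 = 447;  h_58 = 492;  h_59 = 365;  h_60 = 598;  h_61 = 203;  h_62 = 506
  h_63 = 175;  h_64 = 609;  h_65 = 599;  h_66 = 170;  h_67 = 554;  h_68 = 662
  h_69 = 91;  h_70 = 993;  h_71 = 739;  h_72 = 141;  h_73 = 589;  h_74 = 207
  h_75 = 921;  h_76 = 327;  h_77 = 363;  h_78 = 866;  h_79 = 546;  h_80 = 92
  h_81 = 680;  h_82 = 299;  h_83 = 155;  h_84 = 940;  h_85 = 510;  h_86 = 788
  h_87 = 83;  h_88 = 249;  h_89 = 334;  h_90 = 936;  h_91 = 356;  h_92 = 38
  h_93 = 17;  h_94 = 749;  h_95 = 792;  h_96 = 717;  h_97 = 97;  h_98 = 202
  h_99 = 813;  h_100 = 925;  h_101 = 340;  h_102 = 164;  h_103 = 752;  h_104 = 57
  h_105 = 966;  h_106 = 916;  h_107 = 206;  h_108 = 518;  h_109 = 379;  h_110 = 282
  h_111 = 976;  h_112 = 880;  h_113 = 828;  h_114 = 678;  h_115 = 906;  h_116 = 999
  h_117 = 403;  h_118 = 761;  h_119 = 685;  h_120 = 621;  h_121 = 949;  h_122 = 71
  h_123 = 67;  h_124 = 689;  h_125 = 770;  h_126 = 839;  h_127 = 702;  h_128 = 982
  h_129 = 95;  h_130 = 423;  h_131 = 727;  h_132 = 800;  h_133 = 888;  h_134 = 170
  h_135 = 860;  h_136 = 323;  h_137 = 592;  h_138 = 861;  h_139 = 125;  h_140 = 109
  h_141 = 324;  h_142 = 572;  h_143 = 835;  h_144 = 352;  h_145 = 38;  h_146 = 187
  h_147 = 586;  h_148 = 560;  h_149 = 599;  h_150 = 458;  h_151 = 474;  h_152 = 360
  h_153 = 598;  h_154 = 391;  h_155 = 205;  h_156 = 207;  h_157 = 568;  h_158 = 978
  h_159 = 611;  h_160 = 239;  h_161 = 67;  h_162 = 71;  h_163 = 578;  h_164 = 252
  h_165 = 679;  h_166 = 626;  h_167 = 600;  h_168 = 50;  h_169 = 248;  h_170 = 752
  h_171 = 824;  h_172 = 755;  h_173 = 823;  h_174 = 799;  h_175 = 239;  h_176 = 345
  h_177 = 438;  h_178 = 834;  h_179 = 910;  h_180 = 434;  h_181 = 151;  h_182 = 710
  h_183 = 765;  h_184 = 539;  h_185 = 537;  h_186 = 669;  h_187 = 751;  h_188 = 83
  h_189 = 868;  h_190 = 941;  h_191 = 511;  h_192 = 650;  h_193 = 308;  h_194 = 801
  h_195 = 5;  h_196 = 619;  h_197 = 40;  h_198 = 647;  h_199 = 54;  h_200 = 167
  h_201 = 389;  h_202 = 398;  h_203 = 456;  h_204 = 383;  h_205 = 129;  h_206 = 869
  h_207 = 900;  h_208 = 796;  h_209 = 176;  h_210 = 458;  h_211 = 897;  h_212 = 803
  h_213 = 656;  h_214 = 242;  h_215 = 708;  h_216 = 768;  h_217 = 353;  h_218 = 1008
  h_219 = 534;  h_220 = 867;  h_221 = 535;  h_222 = 958;  h_223 = 519;  h_224 = 537
  h_225 = 874;  h_226 = 516;  h_227 = 193;  h_228 = 1002;  h_229 = 360;  h_230 = 947
  h_231 = 562;  h_232 = 287;  h_233 = 1003;  h_234 = 939;  h_235 = 53;  h_236 = 200
  h_237 = 236;  h_238 = 287;  h_239 = 336;  h_240 = 13;  h_241 = 908;  h_242 = 850
  h_243 = 248;  h_244 = 98;  h_245 = 826;  h_246 = 97;  h_247 = 1003;  h_248 = 887
  h_249 = 123;  h_250 = 137;  h_251 = 121;  h_252 = 387;  h_253 = 201;  h_254 = 578
  h_255 = 566;  h_256 = 284;  h_257 = 181;  h_258 = 304;  h_259 = 471;  h_260 = 181
  h_261 = 897;  h_262 = 386;  h_263 = 257
h_264 = 179·257 + 378·386 + 333·897 = 238
h_265 = 179·238 + 378·257 + 333·386 = 901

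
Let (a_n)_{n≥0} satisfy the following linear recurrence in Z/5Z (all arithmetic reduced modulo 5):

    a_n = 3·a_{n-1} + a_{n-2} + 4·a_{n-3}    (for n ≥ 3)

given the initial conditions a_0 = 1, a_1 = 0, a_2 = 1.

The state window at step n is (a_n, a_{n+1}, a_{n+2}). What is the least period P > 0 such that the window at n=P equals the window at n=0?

24

n=0: window = (1, 0, 1)
n=1: window = (0, 1, 2)
n=2: window = (1, 2, 2)
n=3: window = (2, 2, 2)
n=4: window = (2, 2, 1)
n=5: window = (2, 1, 3)
n=6: window = (1, 3, 3)
n=7: window = (3, 3, 1)
n=8: window = (3, 1, 3)
n=9: window = (1, 3, 2)
n=10: window = (3, 2, 3)
n=11: window = (2, 3, 3)
n=12: window = (3, 3, 0)
n=13: window = (3, 0, 0)
n=14: window = (0, 0, 2)
n=15: window = (0, 2, 1)
n=16: window = (2, 1, 0)
n=17: window = (1, 0, 4)
n=18: window = (0, 4, 1)
n=19: window = (4, 1, 2)
n=20: window = (1, 2, 3)
n=21: window = (2, 3, 0)
n=22: window = (3, 0, 1)
n=23: window = (0, 1, 0)
n=24: window = (1, 0, 1)
window at n=24 equals window at n=0 → period = 24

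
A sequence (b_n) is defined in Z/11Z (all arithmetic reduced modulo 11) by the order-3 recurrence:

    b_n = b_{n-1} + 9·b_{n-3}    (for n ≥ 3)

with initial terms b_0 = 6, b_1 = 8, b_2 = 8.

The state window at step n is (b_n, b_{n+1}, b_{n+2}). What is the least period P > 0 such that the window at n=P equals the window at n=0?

n=0: window = (6, 8, 8)
n=1: window = (8, 8, 7)
n=2: window = (8, 7, 2)
n=3: window = (7, 2, 8)
n=4: window = (2, 8, 5)
n=5: window = (8, 5, 1)
n=6: window = (5, 1, 7)
n=7: window = (1, 7, 8)
n=8: window = (7, 8, 6)
n=9: window = (8, 6, 3)
n=10: window = (6, 3, 9)
n=11: window = (3, 9, 8)
n=12: window = (9, 8, 2)
n=13: window = (8, 2, 6)
n=14: window = (2, 6, 1)
n=15: window = (6, 1, 8)
n=16: window = (1, 8, 7)
n=17: window = (8, 7, 5)
n=18: window = (7, 5, 0)
n=19: window = (5, 0, 8)
n=20: window = (0, 8, 9)
n=21: window = (8, 9, 9)
n=22: window = (9, 9, 4)
n=23: window = (9, 4, 8)
n=24: window = (4, 8, 1)
n=25: window = (8, 1, 4)
n=26: window = (1, 4, 10)
n=27: window = (4, 10, 8)
n=28: window = (10, 8, 0)
n=29: window = (8, 0, 2)
n=30: window = (0, 2, 8)
n=31: window = (2, 8, 8)
n=32: window = (8, 8, 4)
n=33: window = (8, 4, 10)
n=34: window = (4, 10, 5)
n=35: window = (10, 5, 8)
n=36: window = (5, 8, 10)
n=37: window = (8, 10, 0)
n=38: window = (10, 0, 6)
n=39: window = (0, 6, 8)
n=40: window = (6, 8, 8)
window at n=40 equals window at n=0 → period = 40

40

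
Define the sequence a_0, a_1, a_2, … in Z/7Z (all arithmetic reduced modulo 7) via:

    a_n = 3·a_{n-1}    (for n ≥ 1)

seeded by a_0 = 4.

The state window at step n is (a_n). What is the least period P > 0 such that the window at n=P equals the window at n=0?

n=0: window = (4)
n=1: window = (5)
n=2: window = (1)
n=3: window = (3)
n=4: window = (2)
n=5: window = (6)
n=6: window = (4)
window at n=6 equals window at n=0 → period = 6

6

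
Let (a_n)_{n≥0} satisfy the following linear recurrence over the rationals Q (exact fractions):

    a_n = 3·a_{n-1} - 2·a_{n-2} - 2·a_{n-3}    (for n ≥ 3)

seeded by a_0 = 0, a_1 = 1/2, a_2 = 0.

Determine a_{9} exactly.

a_3 = 3·0 + -2·1/2 + -2·0 = -1
a_4 = 3·-1 + -2·0 + -2·1/2 = -4
a_5 = 3·-4 + -2·-1 + -2·0 = -10
a_6 = 3·-10 + -2·-4 + -2·-1 = -20
a_7 = 3·-20 + -2·-10 + -2·-4 = -32
a_8 = 3·-32 + -2·-20 + -2·-10 = -36
a_9 = 3·-36 + -2·-32 + -2·-20 = -4

-4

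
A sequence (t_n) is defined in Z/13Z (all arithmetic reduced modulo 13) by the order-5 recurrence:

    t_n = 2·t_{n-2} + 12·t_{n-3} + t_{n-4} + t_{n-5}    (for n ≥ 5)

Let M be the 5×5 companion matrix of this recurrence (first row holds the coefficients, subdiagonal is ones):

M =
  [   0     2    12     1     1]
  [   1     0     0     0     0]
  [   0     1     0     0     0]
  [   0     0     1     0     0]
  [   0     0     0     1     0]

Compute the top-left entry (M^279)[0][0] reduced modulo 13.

(M^279)[0][0] is the top entry after applying M 279 times to the unit state (1, 0, 0, 0, 0). Equivalently it is h_{283} for the auxiliary sequence (h_n) obeying the same recurrence with h_4 = 1 and h_i = 0 for 0 ≤ i < 4:
h_5 = 0·1 + 2·0 + 12·0 + 1·0 + 1·0 = 0
h_6 = 0·0 + 2·1 + 12·0 + 1·0 + 1·0 = 2
h_7 = 0·2 + 2·0 + 12·1 + 1·0 + 1·0 = 12
h_8 = 0·12 + 2·2 + 12·0 + 1·1 + 1·0 = 5
h_9 = 0·5 + 2·12 + 12·2 + 1·0 + 1·1 = 10
h_10 = 0·10 + 2·5 + 12·12 + 1·2 + 1·0 = 0
Continuing the recurrence:
  h_11 = 3;  h_12 = 7;  h_13 = 8;  h_14 = 8;  h_15 = 12;  h_16 = 5
  h_17 = 5;  h_18 = 1;  h_19 = 12;  h_20 = 1;  h_21 = 7;  h_22 = 9
  h_23 = 0;  h_24 = 11;  h_25 = 12;  h_26 = 12;  h_27 = 9;  h_28 = 10
  h_29 = 3;  h_30 = 9;  h_31 = 4;  h_32 = 8;  h_33 = 12;  h_34 = 11
  h_35 = 3;  h_36 = 9;  h_37 = 2;  h_38 = 12;  h_39 = 9;  h_40 = 8
  h_41 = 4;  h_42 = 8;  h_43 = 8;  h_44 = 3;  h_45 = 7;  h_46 = 10
  h_47 = 1;  h_48 = 11;  h_49 = 2;  h_50 = 12;  h_51 = 4;  h_52 = 8
  h_53 = 9;  h_54 = 0;  h_55 = 0;  h_56 = 3;  h_57 = 4;  h_58 = 2
  h_59 = 5;  h_60 = 3;  h_61 = 2;  h_62 = 7;  h_63 = 8;  h_64 = 7
  h_65 = 1;  h_66 = 2;  h_67 = 10;  h_68 = 5;  h_69 = 0;  h_70 = 3
  h_71 = 7;  h_72 = 8;  h_73 = 3;  h_74 = 12;  h_75 = 8;  h_76 = 10
  h_77 = 2;  h_78 = 1;  h_79 = 1;  h_80 = 5;  h_81 = 0;  h_82 = 12
  h_83 = 10;  h_84 = 4;  h_85 = 0;  h_86 = 10;  h_87 = 5;  h_88 = 8
  h_89 = 4;  h_90 = 8;  h_91 = 2;  h_92 = 12;  h_93 = 8;  h_94 = 8
  h_95 = 1;  h_96 = 9;  h_97 = 1;  h_98 = 7;  h_99 = 2;  h_100 = 10
  h_101 = 7;  h_102 = 0;  h_103 = 0;  h_104 = 5;  h_105 = 4;  h_106 = 4
  h_107 = 3;  h_108 = 9;  h_109 = 11;  h_110 = 10;  h_111 = 7;  h_112 = 8
  h_113 = 11;  h_114 = 4;  h_115 = 5;  h_116 = 12;  h_117 = 12;  h_118 = 8
  h_119 = 8;  h_120 = 8;  h_121 = 6;  h_122 = 2;  h_123 = 7;  h_124 = 1
  h_125 = 0;  h_126 = 3;  h_127 = 8;  h_128 = 1;  h_129 = 1;  h_130 = 10
  h_131 = 12;  h_132 = 2;  h_133 = 3;  h_134 = 3;  h_135 = 0;  h_136 = 4
  h_137 = 2;  h_138 = 1;  h_139 = 3;  h_140 = 4;  h_141 = 11;  h_142 = 8
  h_143 = 9;  h_144 = 12;  h_145 = 12;  h_146 = 8;  h_147 = 3;  h_148 = 12
  h_149 = 9;  h_150 = 2;  h_151 = 4;  h_152 = 10;  h_153 = 1;  h_154 = 1
  h_155 = 11;  h_156 = 2;  h_157 = 6;  h_158 = 8;  h_159 = 9;  h_160 = 10
  h_161 = 5;  h_162 = 12;  h_163 = 4;  h_164 = 12;  h_165 = 11;  h_166 = 11
  h_167 = 0;  h_168 = 1;  h_169 = 12;  h_170 = 11;  h_171 = 8;  h_172 = 11
  h_173 = 5;  h_174 = 11;  h_175 = 5;  h_176 = 10;  h_177 = 2;  h_178 = 5
  h_179 = 10;  h_180 = 10;  h_181 = 1;  h_182 = 4;  h_183 = 7;  h_184 = 1
  h_185 = 8;  h_186 = 0;  h_187 = 0;  h_188 = 0;  h_189 = 9;  h_190 = 8
  h_191 = 5;  h_192 = 7;  h_193 = 11;  h_194 = 0;  h_195 = 2;  h_196 = 1
  h_197 = 9;  h_198 = 11;  h_199 = 6;  h_200 = 3;  h_201 = 11;  h_202 = 7
  h_203 = 10;  h_204 = 12;  h_205 = 1;  h_206 = 6;  h_207 = 7;  h_208 = 7
  h_209 = 8;  h_210 = 1;  h_211 = 9;  h_212 = 8;  h_213 = 6;  h_214 = 3
  h_215 = 1;  h_216 = 4;  h_217 = 0;  h_218 = 3;  h_219 = 0;  h_220 = 11
  h_221 = 1;  h_222 = 12;  h_223 = 7;  h_224 = 8;  h_225 = 1;  h_226 = 9
  h_227 = 0;  h_228 = 6;  h_229 = 0;  h_230 = 9;  h_231 = 3;  h_232 = 11
  h_233 = 3;  h_234 = 2;  h_235 = 7;  h_236 = 2;  h_237 = 0;  h_238 = 2
  h_239 = 7;  h_240 = 0;  h_241 = 1;  h_242 = 8;  h_243 = 11;  h_244 = 9
  h_245 = 2;  h_246 = 3;  h_247 = 1;  h_248 = 11;  h_249 = 10;  h_250 = 0
  h_251 = 0;  h_252 = 2;  h_253 = 8;  h_254 = 1;  h_255 = 1;  h_256 = 9
  h_257 = 11;  h_258 = 0;  h_259 = 2;  h_260 = 12;  h_261 = 11;  h_262 = 7
  h_263 = 12;  h_264 = 4;  h_265 = 1;  h_266 = 1;  h_267 = 4;  h_268 = 4
  h_269 = 12;  h_270 = 6;  h_271 = 12;  h_272 = 8;  h_273 = 8;  h_274 = 9
  h_275 = 0;  h_276 = 4;  h_277 = 7;  h_278 = 12;  h_279 = 6;  h_280 = 8
  h_281 = 11
h_282 = 0·11 + 2·8 + 12·6 + 1·12 + 1·7 = 3
h_283 = 0·3 + 2·11 + 12·8 + 1·6 + 1·12 = 6

6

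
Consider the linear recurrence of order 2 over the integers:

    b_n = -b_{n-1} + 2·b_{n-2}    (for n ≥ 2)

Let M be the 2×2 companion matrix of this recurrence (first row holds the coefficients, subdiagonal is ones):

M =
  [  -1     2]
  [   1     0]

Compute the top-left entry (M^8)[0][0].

(M^8)[0][0] is the top entry after applying M 8 times to the unit state (1, 0). Equivalently it is h_{9} for the auxiliary sequence (h_n) obeying the same recurrence with h_1 = 1 and h_i = 0 for 0 ≤ i < 1:
h_2 = -1·1 + 2·0 = -1
h_3 = -1·-1 + 2·1 = 3
h_4 = -1·3 + 2·-1 = -5
h_5 = -1·-5 + 2·3 = 11
h_6 = -1·11 + 2·-5 = -21
h_7 = -1·-21 + 2·11 = 43
h_8 = -1·43 + 2·-21 = -85
h_9 = -1·-85 + 2·43 = 171

171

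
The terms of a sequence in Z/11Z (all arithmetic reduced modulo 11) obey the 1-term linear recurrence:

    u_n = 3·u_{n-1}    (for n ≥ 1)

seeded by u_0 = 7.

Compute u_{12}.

u_1 = 3·7 = 10
u_2 = 3·10 = 8
u_3 = 3·8 = 2
u_4 = 3·2 = 6
u_5 = 3·6 = 7
(u_5) = (7) = (u_0), so the sequence has period 5.
12 ≡ 2 (mod 5), hence u_12 = u_2 = 8.

8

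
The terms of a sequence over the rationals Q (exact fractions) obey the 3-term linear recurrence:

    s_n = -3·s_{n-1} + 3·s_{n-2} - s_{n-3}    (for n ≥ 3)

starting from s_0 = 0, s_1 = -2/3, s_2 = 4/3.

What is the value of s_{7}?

-3878/3

s_3 = -3·4/3 + 3·-2/3 + -1·0 = -6
s_4 = -3·-6 + 3·4/3 + -1·-2/3 = 68/3
s_5 = -3·68/3 + 3·-6 + -1·4/3 = -262/3
s_6 = -3·-262/3 + 3·68/3 + -1·-6 = 336
s_7 = -3·336 + 3·-262/3 + -1·68/3 = -3878/3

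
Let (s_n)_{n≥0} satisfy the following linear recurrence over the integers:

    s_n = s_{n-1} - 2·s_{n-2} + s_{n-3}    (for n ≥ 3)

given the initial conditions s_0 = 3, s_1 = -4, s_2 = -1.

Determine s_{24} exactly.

-2482

s_3 = 1·-1 + -2·-4 + 1·3 = 10
s_4 = 1·10 + -2·-1 + 1·-4 = 8
s_5 = 1·8 + -2·10 + 1·-1 = -13
s_6 = 1·-13 + -2·8 + 1·10 = -19
s_7 = 1·-19 + -2·-13 + 1·8 = 15
s_8 = 1·15 + -2·-19 + 1·-13 = 40
s_9 = 1·40 + -2·15 + 1·-19 = -9
s_10 = 1·-9 + -2·40 + 1·15 = -74
s_11 = 1·-74 + -2·-9 + 1·40 = -16
s_12 = 1·-16 + -2·-74 + 1·-9 = 123
s_13 = 1·123 + -2·-16 + 1·-74 = 81
s_14 = 1·81 + -2·123 + 1·-16 = -181
s_15 = 1·-181 + -2·81 + 1·123 = -220
s_16 = 1·-220 + -2·-181 + 1·81 = 223
s_17 = 1·223 + -2·-220 + 1·-181 = 482
s_18 = 1·482 + -2·223 + 1·-220 = -184
s_19 = 1·-184 + -2·482 + 1·223 = -925
s_20 = 1·-925 + -2·-184 + 1·482 = -75
s_21 = 1·-75 + -2·-925 + 1·-184 = 1591
s_22 = 1·1591 + -2·-75 + 1·-925 = 816
s_23 = 1·816 + -2·1591 + 1·-75 = -2441
s_24 = 1·-2441 + -2·816 + 1·1591 = -2482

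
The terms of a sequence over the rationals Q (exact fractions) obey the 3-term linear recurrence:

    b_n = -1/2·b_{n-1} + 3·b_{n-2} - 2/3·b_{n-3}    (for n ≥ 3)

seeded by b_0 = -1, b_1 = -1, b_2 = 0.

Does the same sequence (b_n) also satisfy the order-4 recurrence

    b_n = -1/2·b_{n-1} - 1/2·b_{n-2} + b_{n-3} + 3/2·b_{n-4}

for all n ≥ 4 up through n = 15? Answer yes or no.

Terms b_0..b_15: -1, -1, 0, -7/3, 11/6, -95/12, 793/72, -1463/48, 15425/288, -216967/1728, 842491/3456, -1230965/2304, 44879833/41472, -191303909/82944, 788948225/165888, -9971862727/995328
n=4: candidate gives -4/3, actual b_4 = 11/6 ✗

no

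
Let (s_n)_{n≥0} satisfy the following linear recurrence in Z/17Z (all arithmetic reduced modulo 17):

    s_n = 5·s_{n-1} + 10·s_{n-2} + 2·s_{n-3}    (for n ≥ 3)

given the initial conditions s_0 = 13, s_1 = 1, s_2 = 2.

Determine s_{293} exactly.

7

s_3 = 5·2 + 10·1 + 2·13 = 12
s_4 = 5·12 + 10·2 + 2·1 = 14
s_5 = 5·14 + 10·12 + 2·2 = 7
s_6 = 5·7 + 10·14 + 2·12 = 12
s_7 = 5·12 + 10·7 + 2·14 = 5
s_8 = 5·5 + 10·12 + 2·7 = 6
s_9 = 5·6 + 10·5 + 2·12 = 2
s_10 = 5·2 + 10·6 + 2·5 = 12
s_11 = 5·12 + 10·2 + 2·6 = 7
s_12 = 5·7 + 10·12 + 2·2 = 6
s_13 = 5·6 + 10·7 + 2·12 = 5
s_14 = 5·5 + 10·6 + 2·7 = 14
s_15 = 5·14 + 10·5 + 2·6 = 13
s_16 = 5·13 + 10·14 + 2·5 = 11
s_17 = 5·11 + 10·13 + 2·14 = 9
s_18 = 5·9 + 10·11 + 2·13 = 11
s_19 = 5·11 + 10·9 + 2·11 = 14
s_20 = 5·14 + 10·11 + 2·9 = 11
s_21 = 5·11 + 10·14 + 2·11 = 13
s_22 = 5·13 + 10·11 + 2·14 = 16
s_23 = 5·16 + 10·13 + 2·11 = 11
s_24 = 5·11 + 10·16 + 2·13 = 3
s_25 = 5·3 + 10·11 + 2·16 = 4
s_26 = 5·4 + 10·3 + 2·11 = 4
s_27 = 5·4 + 10·4 + 2·3 = 15
s_28 = 5·15 + 10·4 + 2·4 = 4
s_29 = 5·4 + 10·15 + 2·4 = 8
s_30 = 5·8 + 10·4 + 2·15 = 8
s_31 = 5·8 + 10·8 + 2·4 = 9
s_32 = 5·9 + 10·8 + 2·8 = 5
s_33 = 5·5 + 10·9 + 2·8 = 12
s_34 = 5·12 + 10·5 + 2·9 = 9
s_35 = 5·9 + 10·12 + 2·5 = 5
s_36 = 5·5 + 10·9 + 2·12 = 3
s_37 = 5·3 + 10·5 + 2·9 = 15
s_38 = 5·15 + 10·3 + 2·5 = 13
s_39 = 5·13 + 10·15 + 2·3 = 0
s_40 = 5·0 + 10·13 + 2·15 = 7
s_41 = 5·7 + 10·0 + 2·13 = 10
s_42 = 5·10 + 10·7 + 2·0 = 1
s_43 = 5·1 + 10·10 + 2·7 = 0
s_44 = 5·0 + 10·1 + 2·10 = 13
s_45 = 5·13 + 10·0 + 2·1 = 16
s_46 = 5·16 + 10·13 + 2·0 = 6
s_47 = 5·6 + 10·16 + 2·13 = 12
s_48 = 5·12 + 10·6 + 2·16 = 16
s_49 = 5·16 + 10·12 + 2·6 = 8
s_50 = 5·8 + 10·16 + 2·12 = 3
s_51 = 5·3 + 10·8 + 2·16 = 8
s_52 = 5·8 + 10·3 + 2·8 = 1
s_53 = 5·1 + 10·8 + 2·3 = 6
s_54 = 5·6 + 10·1 + 2·8 = 5
s_55 = 5·5 + 10·6 + 2·1 = 2
s_56 = 5·2 + 10·5 + 2·6 = 4
s_57 = 5·4 + 10·2 + 2·5 = 16
s_58 = 5·16 + 10·4 + 2·2 = 5
s_59 = 5·5 + 10·16 + 2·4 = 6
s_60 = 5·6 + 10·5 + 2·16 = 10
s_61 = 5·10 + 10·6 + 2·5 = 1
s_62 = 5·1 + 10·10 + 2·6 = 15
s_63 = 5·15 + 10·1 + 2·10 = 3
s_64 = 5·3 + 10·15 + 2·1 = 14
s_65 = 5·14 + 10·3 + 2·15 = 11
s_66 = 5·11 + 10·14 + 2·3 = 14
s_67 = 5·14 + 10·11 + 2·14 = 4
s_68 = 5·4 + 10·14 + 2·11 = 12
s_69 = 5·12 + 10·4 + 2·14 = 9
s_70 = 5·9 + 10·12 + 2·4 = 3
s_71 = 5·3 + 10·9 + 2·12 = 10
s_72 = 5·10 + 10·3 + 2·9 = 13
s_73 = 5·13 + 10·10 + 2·3 = 1
s_74 = 5·1 + 10·13 + 2·10 = 2
(s_72, s_73, s_74) = (13, 1, 2) = (s_0, s_1, s_2), so the sequence has period 72.
293 ≡ 5 (mod 72), hence s_293 = s_5 = 7.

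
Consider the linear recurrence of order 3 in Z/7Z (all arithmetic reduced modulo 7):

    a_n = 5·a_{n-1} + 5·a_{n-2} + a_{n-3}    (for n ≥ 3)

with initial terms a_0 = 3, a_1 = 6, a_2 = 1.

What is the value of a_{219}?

a_3 = 5·1 + 5·6 + 1·3 = 3
a_4 = 5·3 + 5·1 + 1·6 = 5
a_5 = 5·5 + 5·3 + 1·1 = 6
a_6 = 5·6 + 5·5 + 1·3 = 2
a_7 = 5·2 + 5·6 + 1·5 = 3
a_8 = 5·3 + 5·2 + 1·6 = 3
a_9 = 5·3 + 5·3 + 1·2 = 4
a_10 = 5·4 + 5·3 + 1·3 = 3
a_11 = 5·3 + 5·4 + 1·3 = 3
a_12 = 5·3 + 5·3 + 1·4 = 6
a_13 = 5·6 + 5·3 + 1·3 = 6
a_14 = 5·6 + 5·6 + 1·3 = 0
a_15 = 5·0 + 5·6 + 1·6 = 1
a_16 = 5·1 + 5·0 + 1·6 = 4
a_17 = 5·4 + 5·1 + 1·0 = 4
a_18 = 5·4 + 5·4 + 1·1 = 6
a_19 = 5·6 + 5·4 + 1·4 = 5
a_20 = 5·5 + 5·6 + 1·4 = 3
a_21 = 5·3 + 5·5 + 1·6 = 4
a_22 = 5·4 + 5·3 + 1·5 = 5
a_23 = 5·5 + 5·4 + 1·3 = 6
a_24 = 5·6 + 5·5 + 1·4 = 3
a_25 = 5·3 + 5·6 + 1·5 = 1
a_26 = 5·1 + 5·3 + 1·6 = 5
a_27 = 5·5 + 5·1 + 1·3 = 5
a_28 = 5·5 + 5·5 + 1·1 = 2
a_29 = 5·2 + 5·5 + 1·5 = 5
a_30 = 5·5 + 5·2 + 1·5 = 5
a_31 = 5·5 + 5·5 + 1·2 = 3
a_32 = 5·3 + 5·5 + 1·5 = 3
a_33 = 5·3 + 5·3 + 1·5 = 0
a_34 = 5·0 + 5·3 + 1·3 = 4
a_35 = 5·4 + 5·0 + 1·3 = 2
a_36 = 5·2 + 5·4 + 1·0 = 2
a_37 = 5·2 + 5·2 + 1·4 = 3
a_38 = 5·3 + 5·2 + 1·2 = 6
a_39 = 5·6 + 5·3 + 1·2 = 5
a_40 = 5·5 + 5·6 + 1·3 = 2
a_41 = 5·2 + 5·5 + 1·6 = 6
a_42 = 5·6 + 5·2 + 1·5 = 3
a_43 = 5·3 + 5·6 + 1·2 = 5
a_44 = 5·5 + 5·3 + 1·6 = 4
a_45 = 5·4 + 5·5 + 1·3 = 6
a_46 = 5·6 + 5·4 + 1·5 = 6
a_47 = 5·6 + 5·6 + 1·4 = 1
a_48 = 5·1 + 5·6 + 1·6 = 6
a_49 = 5·6 + 5·1 + 1·6 = 6
a_50 = 5·6 + 5·6 + 1·1 = 5
a_51 = 5·5 + 5·6 + 1·6 = 5
a_52 = 5·5 + 5·5 + 1·6 = 0
a_53 = 5·0 + 5·5 + 1·5 = 2
a_54 = 5·2 + 5·0 + 1·5 = 1
a_55 = 5·1 + 5·2 + 1·0 = 1
a_56 = 5·1 + 5·1 + 1·2 = 5
a_57 = 5·5 + 5·1 + 1·1 = 3
a_58 = 5·3 + 5·5 + 1·1 = 6
a_59 = 5·6 + 5·3 + 1·5 = 1
(a_57, a_58, a_59) = (3, 6, 1) = (a_0, a_1, a_2), so the sequence has period 57.
219 ≡ 48 (mod 57), hence a_219 = a_48 = 6.

6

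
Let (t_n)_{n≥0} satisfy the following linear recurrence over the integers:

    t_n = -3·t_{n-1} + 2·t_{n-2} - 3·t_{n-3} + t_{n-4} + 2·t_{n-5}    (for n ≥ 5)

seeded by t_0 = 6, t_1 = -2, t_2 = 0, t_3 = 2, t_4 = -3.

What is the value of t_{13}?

t_5 = -3·-3 + 2·2 + -3·0 + 1·-2 + 2·6 = 23
t_6 = -3·23 + 2·-3 + -3·2 + 1·0 + 2·-2 = -85
t_7 = -3·-85 + 2·23 + -3·-3 + 1·2 + 2·0 = 312
t_8 = -3·312 + 2·-85 + -3·23 + 1·-3 + 2·2 = -1174
t_9 = -3·-1174 + 2·312 + -3·-85 + 1·23 + 2·-3 = 4418
t_10 = -3·4418 + 2·-1174 + -3·312 + 1·-85 + 2·23 = -16577
t_11 = -3·-16577 + 2·4418 + -3·-1174 + 1·312 + 2·-85 = 62231
t_12 = -3·62231 + 2·-16577 + -3·4418 + 1·-1174 + 2·312 = -233651
t_13 = -3·-233651 + 2·62231 + -3·-16577 + 1·4418 + 2·-1174 = 877216

877216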